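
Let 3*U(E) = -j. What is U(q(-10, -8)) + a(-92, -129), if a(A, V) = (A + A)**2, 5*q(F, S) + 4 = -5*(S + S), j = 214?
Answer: 101354/3 ≈ 33785.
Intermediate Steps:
q(F, S) = -4/5 - 2*S (q(F, S) = -4/5 + (-5*(S + S))/5 = -4/5 + (-10*S)/5 = -4/5 - 2*S)
a(A, V) = 4*A**2 (a(A, V) = (2*A)**2 = 4*A**2)
U(E) = -214/3 (U(E) = (-1*214)/3 = (1/3)*(-214) = -214/3)
U(q(-10, -8)) + a(-92, -129) = -214/3 + 4*(-92)**2 = -214/3 + 4*8464 = -214/3 + 33856 = 101354/3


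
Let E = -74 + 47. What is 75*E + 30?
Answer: -1995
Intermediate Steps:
E = -27
75*E + 30 = 75*(-27) + 30 = -2025 + 30 = -1995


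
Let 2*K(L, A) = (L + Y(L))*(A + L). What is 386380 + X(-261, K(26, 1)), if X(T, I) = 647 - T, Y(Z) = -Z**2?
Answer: 387288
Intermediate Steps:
K(L, A) = (A + L)*(L - L**2)/2 (K(L, A) = ((L - L**2)*(A + L))/2 = ((A + L)*(L - L**2))/2 = (A + L)*(L - L**2)/2)
386380 + X(-261, K(26, 1)) = 386380 + (647 - 1*(-261)) = 386380 + (647 + 261) = 386380 + 908 = 387288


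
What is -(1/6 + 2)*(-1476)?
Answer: 3198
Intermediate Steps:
-(1/6 + 2)*(-1476) = -(1*(⅙) + 2)*(-1476) = -(⅙ + 2)*(-1476) = -1*13/6*(-1476) = -13/6*(-1476) = 3198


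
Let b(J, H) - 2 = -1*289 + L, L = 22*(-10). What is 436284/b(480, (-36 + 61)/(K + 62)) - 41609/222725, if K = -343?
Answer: -32397483221/37640525 ≈ -860.71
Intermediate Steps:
L = -220
b(J, H) = -507 (b(J, H) = 2 + (-1*289 - 220) = 2 + (-289 - 220) = 2 - 509 = -507)
436284/b(480, (-36 + 61)/(K + 62)) - 41609/222725 = 436284/(-507) - 41609/222725 = 436284*(-1/507) - 41609*1/222725 = -145428/169 - 41609/222725 = -32397483221/37640525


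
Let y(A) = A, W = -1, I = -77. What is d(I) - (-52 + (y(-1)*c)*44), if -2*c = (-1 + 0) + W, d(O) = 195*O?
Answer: -14919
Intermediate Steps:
c = 1 (c = -((-1 + 0) - 1)/2 = -(-1 - 1)/2 = -½*(-2) = 1)
d(I) - (-52 + (y(-1)*c)*44) = 195*(-77) - (-52 - 1*1*44) = -15015 - (-52 - 1*44) = -15015 - (-52 - 44) = -15015 - 1*(-96) = -15015 + 96 = -14919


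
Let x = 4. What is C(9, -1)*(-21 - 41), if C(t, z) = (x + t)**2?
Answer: -10478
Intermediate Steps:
C(t, z) = (4 + t)**2
C(9, -1)*(-21 - 41) = (4 + 9)**2*(-21 - 41) = 13**2*(-62) = 169*(-62) = -10478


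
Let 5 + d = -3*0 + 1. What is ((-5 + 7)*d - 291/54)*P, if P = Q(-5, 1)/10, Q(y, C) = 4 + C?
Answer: -241/36 ≈ -6.6944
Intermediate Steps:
d = -4 (d = -5 + (-3*0 + 1) = -5 + (0 + 1) = -5 + 1 = -4)
P = ½ (P = (4 + 1)/10 = (⅒)*5 = ½ ≈ 0.50000)
((-5 + 7)*d - 291/54)*P = ((-5 + 7)*(-4) - 291/54)*(½) = (2*(-4) - 291*1/54)*(½) = (-8 - 97/18)*(½) = -241/18*½ = -241/36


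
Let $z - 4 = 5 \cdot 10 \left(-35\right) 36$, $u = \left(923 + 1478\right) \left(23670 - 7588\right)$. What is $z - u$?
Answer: $-38675878$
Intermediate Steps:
$u = 38612882$ ($u = 2401 \cdot 16082 = 38612882$)
$z = -62996$ ($z = 4 + 5 \cdot 10 \left(-35\right) 36 = 4 + 50 \left(-35\right) 36 = 4 - 63000 = -62996$)
$z - u = -62996 - 38612882 = -38675878$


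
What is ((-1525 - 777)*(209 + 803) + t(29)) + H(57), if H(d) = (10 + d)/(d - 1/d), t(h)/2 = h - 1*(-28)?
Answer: -7566244661/3248 ≈ -2.3295e+6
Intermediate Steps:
t(h) = 56 + 2*h (t(h) = 2*(h - 1*(-28)) = 2*(h + 28) = 2*(28 + h) = 56 + 2*h)
H(d) = (10 + d)/(d - 1/d)
((-1525 - 777)*(209 + 803) + t(29)) + H(57) = ((-1525 - 777)*(209 + 803) + (56 + 2*29)) + 57*(10 + 57)/(-1 + 57²) = (-2302*1012 + (56 + 58)) + 57*67/(-1 + 3249) = (-2329624 + 114) + 57*67/3248 = -2329510 + 57*(1/3248)*67 = -2329510 + 3819/3248 = -7566244661/3248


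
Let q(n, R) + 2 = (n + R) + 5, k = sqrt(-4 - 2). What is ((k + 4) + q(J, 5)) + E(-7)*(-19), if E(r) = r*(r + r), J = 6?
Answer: -1844 + I*sqrt(6) ≈ -1844.0 + 2.4495*I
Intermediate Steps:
k = I*sqrt(6) (k = sqrt(-6) = I*sqrt(6) ≈ 2.4495*I)
q(n, R) = 3 + R + n (q(n, R) = -2 + ((n + R) + 5) = -2 + ((R + n) + 5) = -2 + (5 + R + n) = 3 + R + n)
E(r) = 2*r**2 (E(r) = r*(2*r) = 2*r**2)
((k + 4) + q(J, 5)) + E(-7)*(-19) = ((I*sqrt(6) + 4) + (3 + 5 + 6)) + (2*(-7)**2)*(-19) = ((4 + I*sqrt(6)) + 14) + (2*49)*(-19) = (18 + I*sqrt(6)) + 98*(-19) = (18 + I*sqrt(6)) - 1862 = -1844 + I*sqrt(6)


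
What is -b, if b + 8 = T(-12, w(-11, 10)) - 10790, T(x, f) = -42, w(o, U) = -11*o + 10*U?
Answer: 10840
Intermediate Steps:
b = -10840 (b = -8 + (-42 - 10790) = -8 - 10832 = -10840)
-b = -1*(-10840) = 10840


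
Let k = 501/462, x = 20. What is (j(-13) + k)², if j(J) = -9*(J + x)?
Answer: 90916225/23716 ≈ 3833.5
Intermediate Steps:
j(J) = -180 - 9*J (j(J) = -9*(J + 20) = -9*(20 + J) = -180 - 9*J)
k = 167/154 (k = 501*(1/462) = 167/154 ≈ 1.0844)
(j(-13) + k)² = ((-180 - 9*(-13)) + 167/154)² = ((-180 + 117) + 167/154)² = (-63 + 167/154)² = (-9535/154)² = 90916225/23716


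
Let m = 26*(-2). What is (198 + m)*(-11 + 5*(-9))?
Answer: -8176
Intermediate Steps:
m = -52
(198 + m)*(-11 + 5*(-9)) = (198 - 52)*(-11 + 5*(-9)) = 146*(-11 - 45) = 146*(-56) = -8176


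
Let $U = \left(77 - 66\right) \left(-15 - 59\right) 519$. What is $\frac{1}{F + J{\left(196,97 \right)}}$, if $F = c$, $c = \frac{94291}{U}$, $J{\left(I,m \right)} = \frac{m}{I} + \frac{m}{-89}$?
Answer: $- \frac{3684748452}{3014793409} \approx -1.2222$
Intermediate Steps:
$U = -422466$ ($U = 11 \left(-74\right) 519 = \left(-814\right) 519 = -422466$)
$J{\left(I,m \right)} = - \frac{m}{89} + \frac{m}{I}$ ($J{\left(I,m \right)} = \frac{m}{I} + m \left(- \frac{1}{89}\right) = \frac{m}{I} - \frac{m}{89} = - \frac{m}{89} + \frac{m}{I}$)
$c = - \frac{94291}{422466}$ ($c = \frac{94291}{-422466} = 94291 \left(- \frac{1}{422466}\right) = - \frac{94291}{422466} \approx -0.22319$)
$F = - \frac{94291}{422466} \approx -0.22319$
$\frac{1}{F + J{\left(196,97 \right)}} = \frac{1}{- \frac{94291}{422466} + \left(\left(- \frac{1}{89}\right) 97 + \frac{97}{196}\right)} = \frac{1}{- \frac{94291}{422466} + \left(- \frac{97}{89} + 97 \cdot \frac{1}{196}\right)} = \frac{1}{- \frac{94291}{422466} + \left(- \frac{97}{89} + \frac{97}{196}\right)} = \frac{1}{- \frac{94291}{422466} - \frac{10379}{17444}} = \frac{1}{- \frac{3014793409}{3684748452}} = - \frac{3684748452}{3014793409}$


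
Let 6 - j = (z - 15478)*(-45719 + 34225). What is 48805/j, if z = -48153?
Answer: -48805/731374708 ≈ -6.6731e-5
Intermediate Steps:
j = -731374708 (j = 6 - (-48153 - 15478)*(-45719 + 34225) = 6 - (-63631)*(-11494) = 6 - 1*731374714 = 6 - 731374714 = -731374708)
48805/j = 48805/(-731374708) = 48805*(-1/731374708) = -48805/731374708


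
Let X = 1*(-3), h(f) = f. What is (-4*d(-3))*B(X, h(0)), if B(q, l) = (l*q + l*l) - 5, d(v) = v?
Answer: -60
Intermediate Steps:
X = -3
B(q, l) = -5 + l² + l*q (B(q, l) = (l*q + l²) - 5 = (l² + l*q) - 5 = -5 + l² + l*q)
(-4*d(-3))*B(X, h(0)) = (-4*(-3))*(-5 + 0² + 0*(-3)) = 12*(-5 + 0 + 0) = 12*(-5) = -60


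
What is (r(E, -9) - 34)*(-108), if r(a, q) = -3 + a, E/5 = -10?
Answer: 9396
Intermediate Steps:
E = -50 (E = 5*(-10) = -50)
(r(E, -9) - 34)*(-108) = ((-3 - 50) - 34)*(-108) = (-53 - 34)*(-108) = -87*(-108) = 9396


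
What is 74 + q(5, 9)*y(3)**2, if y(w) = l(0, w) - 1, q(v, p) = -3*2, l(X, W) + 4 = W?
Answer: 50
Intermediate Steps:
l(X, W) = -4 + W
q(v, p) = -6
y(w) = -5 + w (y(w) = (-4 + w) - 1 = -5 + w)
74 + q(5, 9)*y(3)**2 = 74 - 6*(-5 + 3)**2 = 74 - 6*(-2)**2 = 74 - 6*4 = 74 - 24 = 50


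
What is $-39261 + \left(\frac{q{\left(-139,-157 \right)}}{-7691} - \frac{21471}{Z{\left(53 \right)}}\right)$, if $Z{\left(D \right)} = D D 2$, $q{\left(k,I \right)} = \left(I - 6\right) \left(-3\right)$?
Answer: $- \frac{1696558660581}{43208038} \approx -39265.0$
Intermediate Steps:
$q{\left(k,I \right)} = 18 - 3 I$ ($q{\left(k,I \right)} = \left(-6 + I\right) \left(-3\right) = 18 - 3 I$)
$Z{\left(D \right)} = 2 D^{2}$ ($Z{\left(D \right)} = D^{2} \cdot 2 = 2 D^{2}$)
$-39261 + \left(\frac{q{\left(-139,-157 \right)}}{-7691} - \frac{21471}{Z{\left(53 \right)}}\right) = -39261 - \left(\frac{21471}{5618} - \frac{18 - -471}{-7691}\right) = -39261 + \left(\left(18 + 471\right) \left(- \frac{1}{7691}\right) - \frac{21471}{2 \cdot 2809}\right) = -39261 + \left(489 \left(- \frac{1}{7691}\right) - \frac{21471}{5618}\right) = -39261 - \frac{167880663}{43208038} = - \frac{1696558660581}{43208038}$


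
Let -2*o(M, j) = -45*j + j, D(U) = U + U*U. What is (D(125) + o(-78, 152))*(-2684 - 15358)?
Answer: -344493948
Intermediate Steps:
D(U) = U + U²
o(M, j) = 22*j (o(M, j) = -(-45*j + j)/2 = -(-22)*j = 22*j)
(D(125) + o(-78, 152))*(-2684 - 15358) = (125*(1 + 125) + 22*152)*(-2684 - 15358) = (125*126 + 3344)*(-18042) = (15750 + 3344)*(-18042) = 19094*(-18042) = -344493948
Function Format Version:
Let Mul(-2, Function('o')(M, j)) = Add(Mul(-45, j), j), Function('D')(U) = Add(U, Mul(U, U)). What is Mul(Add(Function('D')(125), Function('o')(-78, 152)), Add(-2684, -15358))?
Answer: -344493948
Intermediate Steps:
Function('D')(U) = Add(U, Pow(U, 2))
Function('o')(M, j) = Mul(22, j) (Function('o')(M, j) = Mul(Rational(-1, 2), Add(Mul(-45, j), j)) = Mul(Rational(-1, 2), Mul(-44, j)) = Mul(22, j))
Mul(Add(Function('D')(125), Function('o')(-78, 152)), Add(-2684, -15358)) = Mul(Add(Mul(125, Add(1, 125)), Mul(22, 152)), Add(-2684, -15358)) = Mul(Add(Mul(125, 126), 3344), -18042) = Mul(Add(15750, 3344), -18042) = Mul(19094, -18042) = -344493948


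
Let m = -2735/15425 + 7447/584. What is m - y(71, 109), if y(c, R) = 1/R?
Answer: 2467543983/196378760 ≈ 12.565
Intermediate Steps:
m = 22654547/1801640 (m = -2735*1/15425 + 7447*(1/584) = -547/3085 + 7447/584 = 22654547/1801640 ≈ 12.574)
m - y(71, 109) = 22654547/1801640 - 1/109 = 2467543983/196378760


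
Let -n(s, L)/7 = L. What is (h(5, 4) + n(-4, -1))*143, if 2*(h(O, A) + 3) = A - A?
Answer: 572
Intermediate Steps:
h(O, A) = -3 (h(O, A) = -3 + (A - A)/2 = -3 + (1/2)*0 = -3 + 0 = -3)
n(s, L) = -7*L
(h(5, 4) + n(-4, -1))*143 = (-3 - 7*(-1))*143 = (-3 + 7)*143 = 4*143 = 572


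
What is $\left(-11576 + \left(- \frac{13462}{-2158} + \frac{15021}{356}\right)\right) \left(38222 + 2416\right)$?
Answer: $- \frac{6920988271827}{14774} \approx -4.6846 \cdot 10^{8}$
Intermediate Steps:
$\left(-11576 + \left(- \frac{13462}{-2158} + \frac{15021}{356}\right)\right) \left(38222 + 2416\right) = \left(-11576 + \left(\left(-13462\right) \left(- \frac{1}{2158}\right) + 15021 \cdot \frac{1}{356}\right)\right) 40638 = \left(-11576 + \left(\frac{6731}{1079} + \frac{15021}{356}\right)\right) 40638 = \left(-11576 + \frac{18603895}{384124}\right) 40638 = \left(- \frac{4428015529}{384124}\right) 40638 = - \frac{6920988271827}{14774}$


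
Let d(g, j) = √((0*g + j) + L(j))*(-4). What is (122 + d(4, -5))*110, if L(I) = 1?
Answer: 13420 - 880*I ≈ 13420.0 - 880.0*I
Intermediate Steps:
d(g, j) = -4*√(1 + j) (d(g, j) = √((0*g + j) + 1)*(-4) = √((0 + j) + 1)*(-4) = √(j + 1)*(-4) = √(1 + j)*(-4) = -4*√(1 + j))
(122 + d(4, -5))*110 = (122 - 4*√(1 - 5))*110 = (122 - 8*I)*110 = 13420 - 880*I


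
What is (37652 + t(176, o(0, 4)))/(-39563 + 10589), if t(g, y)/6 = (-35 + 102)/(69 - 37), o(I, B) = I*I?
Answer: -602633/463584 ≈ -1.2999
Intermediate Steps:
o(I, B) = I**2
t(g, y) = 201/16 (t(g, y) = 6*((-35 + 102)/(69 - 37)) = 6*(67/32) = 201/16)
(37652 + t(176, o(0, 4)))/(-39563 + 10589) = (37652 + 201/16)/(-39563 + 10589) = (602633/16)/(-28974) = (602633/16)*(-1/28974) = -602633/463584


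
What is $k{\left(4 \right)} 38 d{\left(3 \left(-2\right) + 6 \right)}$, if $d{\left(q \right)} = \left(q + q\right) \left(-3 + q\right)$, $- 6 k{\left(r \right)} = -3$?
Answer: $0$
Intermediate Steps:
$k{\left(r \right)} = \frac{1}{2}$ ($k{\left(r \right)} = \left(- \frac{1}{6}\right) \left(-3\right) = \frac{1}{2}$)
$d{\left(q \right)} = 2 q \left(-3 + q\right)$
$k{\left(4 \right)} 38 d{\left(3 \left(-2\right) + 6 \right)} = \frac{1}{2} \cdot 38 \cdot 2 \left(3 \left(-2\right) + 6\right) \left(-3 + \left(3 \left(-2\right) + 6\right)\right) = 19 \cdot 2 \left(-6 + 6\right) \left(-3 + \left(-6 + 6\right)\right) = 19 \cdot 2 \cdot 0 \left(-3 + 0\right) = 19 \cdot 2 \cdot 0 \left(-3\right) = 19 \cdot 0 = 0$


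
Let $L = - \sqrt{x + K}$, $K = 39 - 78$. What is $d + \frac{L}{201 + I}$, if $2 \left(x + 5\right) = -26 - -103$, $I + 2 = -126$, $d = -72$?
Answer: $-72 - \frac{i \sqrt{22}}{146} \approx -72.0 - 0.032126 i$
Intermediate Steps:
$K = -39$
$I = -128$ ($I = -2 - 126 = -128$)
$x = \frac{67}{2}$ ($x = -5 + \frac{-26 - -103}{2} = -5 + \frac{-26 + 103}{2} = -5 + \frac{1}{2} \cdot 77 = -5 + \frac{77}{2} = \frac{67}{2} \approx 33.5$)
$L = - \frac{i \sqrt{22}}{2}$ ($L = - \sqrt{\frac{67}{2} - 39} = - \sqrt{- \frac{11}{2}} = - \frac{i \sqrt{22}}{2} \approx - 2.3452 i$)
$d + \frac{L}{201 + I} = -72 + \frac{\left(- \frac{1}{2}\right) i \sqrt{22}}{201 - 128} = -72 + \frac{\left(- \frac{1}{2}\right) i \sqrt{22}}{73} = -72 - \frac{i \sqrt{22}}{146}$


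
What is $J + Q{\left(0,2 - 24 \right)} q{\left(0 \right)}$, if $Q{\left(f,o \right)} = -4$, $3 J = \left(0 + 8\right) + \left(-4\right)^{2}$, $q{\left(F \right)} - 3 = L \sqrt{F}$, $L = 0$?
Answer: $-4$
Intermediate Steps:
$q{\left(F \right)} = 3$ ($q{\left(F \right)} = 3 + 0 \sqrt{F} = 3 + 0 = 3$)
$J = 8$ ($J = \frac{\left(0 + 8\right) + \left(-4\right)^{2}}{3} = \frac{8 + 16}{3} = \frac{1}{3} \cdot 24 = 8$)
$J + Q{\left(0,2 - 24 \right)} q{\left(0 \right)} = 8 - 12 = -4$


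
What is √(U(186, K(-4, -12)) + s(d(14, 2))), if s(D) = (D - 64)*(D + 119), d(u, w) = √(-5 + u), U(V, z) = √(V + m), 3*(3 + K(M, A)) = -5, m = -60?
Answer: √(-7442 + 3*√14) ≈ 86.202*I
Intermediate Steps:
K(M, A) = -14/3 (K(M, A) = -3 + (⅓)*(-5) = -3 - 5/3 = -14/3)
U(V, z) = √(-60 + V) (U(V, z) = √(V - 60) = √(-60 + V))
s(D) = (-64 + D)*(119 + D)
√(U(186, K(-4, -12)) + s(d(14, 2))) = √(√(-60 + 186) + (-7616 + (√(-5 + 14))² + 55*√(-5 + 14))) = √(√126 + (-7616 + (√9)² + 55*√9)) = √(3*√14 + (-7616 + 3² + 55*3)) = √(3*√14 + (-7616 + 9 + 165)) = √(3*√14 - 7442) = √(-7442 + 3*√14)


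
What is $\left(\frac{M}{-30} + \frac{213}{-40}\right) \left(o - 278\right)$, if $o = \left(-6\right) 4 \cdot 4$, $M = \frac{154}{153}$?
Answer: $\frac{1082213}{540} \approx 2004.1$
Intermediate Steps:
$M = \frac{154}{153}$ ($M = 154 \cdot \frac{1}{153} = \frac{154}{153} \approx 1.0065$)
$o = -96$ ($o = \left(-24\right) 4 = -96$)
$\left(\frac{M}{-30} + \frac{213}{-40}\right) \left(o - 278\right) = \left(\frac{154}{153 \left(-30\right)} + \frac{213}{-40}\right) \left(-96 - 278\right) = \left(\frac{154}{153} \left(- \frac{1}{30}\right) + 213 \left(- \frac{1}{40}\right)\right) \left(-374\right) = \left(- \frac{77}{2295} - \frac{213}{40}\right) \left(-374\right) = \left(- \frac{98383}{18360}\right) \left(-374\right) = \frac{1082213}{540}$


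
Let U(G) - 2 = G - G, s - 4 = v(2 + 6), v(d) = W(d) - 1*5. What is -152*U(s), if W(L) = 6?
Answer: -304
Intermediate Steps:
v(d) = 1 (v(d) = 6 - 1*5 = 6 - 5 = 1)
s = 5 (s = 4 + 1 = 5)
U(G) = 2 (U(G) = 2 + (G - G) = 2 + 0 = 2)
-152*U(s) = -152*2 = -304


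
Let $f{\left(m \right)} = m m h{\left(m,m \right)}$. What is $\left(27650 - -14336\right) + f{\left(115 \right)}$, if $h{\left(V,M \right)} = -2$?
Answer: $15536$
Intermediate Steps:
$f{\left(m \right)} = - 2 m^{2}$ ($f{\left(m \right)} = m m \left(-2\right) = m^{2} \left(-2\right) = - 2 m^{2}$)
$\left(27650 - -14336\right) + f{\left(115 \right)} = \left(27650 - -14336\right) - 2 \cdot 115^{2} = \left(27650 + 14336\right) - 26450 = 41986 - 26450 = 15536$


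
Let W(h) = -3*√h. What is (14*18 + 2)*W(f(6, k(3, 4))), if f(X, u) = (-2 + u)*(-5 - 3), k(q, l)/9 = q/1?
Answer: -7620*I*√2 ≈ -10776.0*I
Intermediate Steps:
k(q, l) = 9*q (k(q, l) = 9*(q/1) = 9*(q*1) = 9*q)
f(X, u) = 16 - 8*u (f(X, u) = (-2 + u)*(-8) = 16 - 8*u)
(14*18 + 2)*W(f(6, k(3, 4))) = (14*18 + 2)*(-3*√(16 - 72*3)) = (252 + 2)*(-3*√(16 - 8*27)) = 254*(-3*√(16 - 216)) = 254*(-30*I*√2) = -7620*I*√2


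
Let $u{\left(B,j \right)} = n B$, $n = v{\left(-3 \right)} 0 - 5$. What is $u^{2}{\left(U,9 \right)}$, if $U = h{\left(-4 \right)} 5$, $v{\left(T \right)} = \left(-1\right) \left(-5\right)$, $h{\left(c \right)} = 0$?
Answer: $0$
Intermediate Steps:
$v{\left(T \right)} = 5$
$U = 0$ ($U = 0 \cdot 5 = 0$)
$n = -5$ ($n = 5 \cdot 0 - 5 = 0 - 5 = -5$)
$u{\left(B,j \right)} = - 5 B$
$u^{2}{\left(U,9 \right)} = \left(\left(-5\right) 0\right)^{2} = 0^{2} = 0$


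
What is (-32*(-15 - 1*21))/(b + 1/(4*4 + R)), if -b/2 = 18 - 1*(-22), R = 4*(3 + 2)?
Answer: -41472/2879 ≈ -14.405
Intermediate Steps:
R = 20 (R = 4*5 = 20)
b = -80 (b = -2*(18 - 1*(-22)) = -2*(18 + 22) = -2*40 = -80)
(-32*(-15 - 1*21))/(b + 1/(4*4 + R)) = (-32*(-15 - 1*21))/(-80 + 1/(4*4 + 20)) = (-32*(-15 - 21))/(-80 + 1/(16 + 20)) = (-32*(-36))/(-80 + 1/36) = 1152/(-80 + 1/36) = 1152/(-2879/36) = 1152*(-36/2879) = -41472/2879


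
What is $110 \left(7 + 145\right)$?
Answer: $16720$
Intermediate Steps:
$110 \left(7 + 145\right) = 110 \cdot 152 = 16720$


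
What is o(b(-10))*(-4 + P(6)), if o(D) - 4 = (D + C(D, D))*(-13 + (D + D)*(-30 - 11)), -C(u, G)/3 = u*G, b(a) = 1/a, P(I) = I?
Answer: 1156/125 ≈ 9.2480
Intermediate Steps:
C(u, G) = -3*G*u (C(u, G) = -3*u*G = -3*G*u)
o(D) = 4 + (-13 - 82*D)*(D - 3*D**2) (o(D) = 4 + (D - 3*D*D)*(-13 + (D + D)*(-30 - 11)) = 4 + (D - 3*D**2)*(-13 + (2*D)*(-41)) = 4 + (D - 3*D**2)*(-13 - 82*D) = 4 + (-13 - 82*D)*(D - 3*D**2))
o(b(-10))*(-4 + P(6)) = (4 - 43*(1/(-10))**2 - 13/(-10) + 246*(1/(-10))**3)*(-4 + 6) = (4 - 43*(-1/10)**2 - 13*(-1/10) + 246*(-1/10)**3)*2 = (4 - 43*1/100 + 13/10 + 246*(-1/1000))*2 = (4 - 43/100 + 13/10 - 123/500)*2 = (578/125)*2 = 1156/125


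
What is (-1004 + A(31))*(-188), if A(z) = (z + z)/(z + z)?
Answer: 188564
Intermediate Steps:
A(z) = 1 (A(z) = (2*z)/((2*z)) = (2*z)*(1/(2*z)) = 1)
(-1004 + A(31))*(-188) = (-1004 + 1)*(-188) = -1003*(-188) = 188564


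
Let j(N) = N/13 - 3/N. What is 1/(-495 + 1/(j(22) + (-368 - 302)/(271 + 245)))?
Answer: -4750/2332803 ≈ -0.0020362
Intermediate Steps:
j(N) = -3/N + N/13 (j(N) = N*(1/13) - 3/N = N/13 - 3/N = -3/N + N/13)
1/(-495 + 1/(j(22) + (-368 - 302)/(271 + 245))) = 1/(-495 + 1/((-3/22 + (1/13)*22) + (-368 - 302)/(271 + 245))) = 1/(-495 + 1/((-3*1/22 + 22/13) - 670/516)) = 1/(-495 + 1/((-3/22 + 22/13) - 670*1/516)) = 1/(-495 + 1/(445/286 - 335/258)) = 1/(-495 + 1/(4750/18447)) = 1/(-495 + 18447/4750) = 1/(-2332803/4750) = -4750/2332803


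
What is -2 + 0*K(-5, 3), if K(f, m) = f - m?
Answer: -2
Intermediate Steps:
-2 + 0*K(-5, 3) = -2 + 0*(-5 - 1*3) = -2 + 0*(-5 - 3) = -2 + 0*(-8) = -2 + 0 = -2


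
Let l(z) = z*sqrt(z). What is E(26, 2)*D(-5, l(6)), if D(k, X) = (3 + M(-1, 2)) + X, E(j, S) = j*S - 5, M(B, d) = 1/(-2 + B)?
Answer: 376/3 + 282*sqrt(6) ≈ 816.09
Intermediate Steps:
l(z) = z**(3/2)
E(j, S) = -5 + S*j (E(j, S) = S*j - 5 = -5 + S*j)
D(k, X) = 8/3 + X (D(k, X) = (3 + 1/(-2 - 1)) + X = (3 + 1/(-3)) + X = (3 - 1/3) + X = 8/3 + X)
E(26, 2)*D(-5, l(6)) = (-5 + 2*26)*(8/3 + 6**(3/2)) = (-5 + 52)*(8/3 + 6*sqrt(6)) = 47*(8/3 + 6*sqrt(6)) = 376/3 + 282*sqrt(6)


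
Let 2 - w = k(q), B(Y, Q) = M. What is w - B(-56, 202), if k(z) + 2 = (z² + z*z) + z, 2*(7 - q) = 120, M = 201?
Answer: -5762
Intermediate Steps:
q = -53 (q = 7 - ½*120 = 7 - 60 = -53)
k(z) = -2 + z + 2*z² (k(z) = -2 + ((z² + z*z) + z) = -2 + ((z² + z²) + z) = -2 + (2*z² + z) = -2 + (z + 2*z²) = -2 + z + 2*z²)
B(Y, Q) = 201
w = -5561 (w = 2 - (-2 - 53 + 2*(-53)²) = 2 - (-2 - 53 + 2*2809) = 2 - (-2 - 53 + 5618) = 2 - 1*5563 = 2 - 5563 = -5561)
w - B(-56, 202) = -5561 - 1*201 = -5561 - 201 = -5762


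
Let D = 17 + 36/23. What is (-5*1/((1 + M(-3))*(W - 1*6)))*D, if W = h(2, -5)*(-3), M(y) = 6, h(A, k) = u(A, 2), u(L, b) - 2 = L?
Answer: 305/414 ≈ 0.73672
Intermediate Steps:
u(L, b) = 2 + L
h(A, k) = 2 + A
W = -12 (W = (2 + 2)*(-3) = 4*(-3) = -12)
D = 427/23 (D = 17 + 36*(1/23) = 17 + 36/23 = 427/23 ≈ 18.565)
(-5*1/((1 + M(-3))*(W - 1*6)))*D = -5*1/((1 + 6)*(-12 - 1*6))*(427/23) = -5*1/(7*(-12 - 6))*(427/23) = -5/((-18*7))*(427/23) = -5/(-126)*(427/23) = -5*(-1/126)*(427/23) = (5/126)*(427/23) = 305/414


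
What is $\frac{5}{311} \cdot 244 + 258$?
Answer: $\frac{81458}{311} \approx 261.92$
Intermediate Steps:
$\frac{5}{311} \cdot 244 + 258 = \frac{1220}{311} + 258 = \frac{81458}{311}$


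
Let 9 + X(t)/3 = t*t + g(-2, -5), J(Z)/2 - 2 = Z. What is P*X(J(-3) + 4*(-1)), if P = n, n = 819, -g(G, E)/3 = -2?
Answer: 81081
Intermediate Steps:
g(G, E) = 6 (g(G, E) = -3*(-2) = 6)
J(Z) = 4 + 2*Z
P = 819
X(t) = -9 + 3*t**2 (X(t) = -27 + 3*(t*t + 6) = -27 + 3*(t**2 + 6) = -27 + 3*(6 + t**2) = -27 + (18 + 3*t**2) = -9 + 3*t**2)
P*X(J(-3) + 4*(-1)) = 819*(-9 + 3*((4 + 2*(-3)) + 4*(-1))**2) = 819*(-9 + 3*((4 - 6) - 4)**2) = 819*(-9 + 3*(-2 - 4)**2) = 819*(-9 + 3*(-6)**2) = 819*(-9 + 3*36) = 819*(-9 + 108) = 819*99 = 81081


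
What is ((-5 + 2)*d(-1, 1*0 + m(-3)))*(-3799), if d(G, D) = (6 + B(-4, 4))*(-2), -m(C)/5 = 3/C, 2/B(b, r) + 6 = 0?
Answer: -129166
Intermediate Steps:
B(b, r) = -1/3 (B(b, r) = 2/(-6 + 0) = 2/(-6) = 2*(-1/6) = -1/3)
m(C) = -15/C
d(G, D) = -34/3 (d(G, D) = (6 - 1/3)*(-2) = (17/3)*(-2) = -34/3)
((-5 + 2)*d(-1, 1*0 + m(-3)))*(-3799) = ((-5 + 2)*(-34/3))*(-3799) = -3*(-34/3)*(-3799) = 34*(-3799) = -129166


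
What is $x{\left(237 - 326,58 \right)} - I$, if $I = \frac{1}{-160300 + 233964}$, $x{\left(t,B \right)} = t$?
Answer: $- \frac{6556097}{73664} \approx -89.0$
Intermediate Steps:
$I = \frac{1}{73664} \approx 1.3575 \cdot 10^{-5}$
$x{\left(237 - 326,58 \right)} - I = \left(237 - 326\right) - \frac{1}{73664} = -89 - \frac{1}{73664} = - \frac{6556097}{73664}$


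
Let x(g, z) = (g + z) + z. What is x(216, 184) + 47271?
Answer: 47855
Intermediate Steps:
x(g, z) = g + 2*z
x(216, 184) + 47271 = (216 + 2*184) + 47271 = (216 + 368) + 47271 = 584 + 47271 = 47855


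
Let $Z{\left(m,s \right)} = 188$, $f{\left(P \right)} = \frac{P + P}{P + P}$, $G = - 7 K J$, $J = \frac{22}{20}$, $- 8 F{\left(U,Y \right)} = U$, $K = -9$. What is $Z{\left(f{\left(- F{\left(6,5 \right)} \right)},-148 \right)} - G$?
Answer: $\frac{1187}{10} \approx 118.7$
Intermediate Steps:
$F{\left(U,Y \right)} = - \frac{U}{8}$
$J = \frac{11}{10}$ ($J = 22 \cdot \frac{1}{20} = \frac{11}{10} \approx 1.1$)
$G = \frac{693}{10}$ ($G = \left(-7\right) \left(-9\right) \frac{11}{10} = 63 \cdot \frac{11}{10} = \frac{693}{10} \approx 69.3$)
$f{\left(P \right)} = 1$ ($f{\left(P \right)} = \frac{2 P}{2 P} = 2 P \frac{1}{2 P} = 1$)
$Z{\left(f{\left(- F{\left(6,5 \right)} \right)},-148 \right)} - G = 188 - \frac{693}{10} = \frac{1187}{10}$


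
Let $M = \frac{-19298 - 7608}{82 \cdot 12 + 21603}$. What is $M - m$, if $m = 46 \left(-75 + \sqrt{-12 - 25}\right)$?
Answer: $\frac{77898244}{22587} - 46 i \sqrt{37} \approx 3448.8 - 279.81 i$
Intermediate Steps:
$M = - \frac{26906}{22587}$ ($M = - \frac{26906}{984 + 21603} = - \frac{26906}{22587} \approx -1.1912$)
$m = -3450 + 46 i \sqrt{37}$ ($m = 46 \left(-75 + \sqrt{-37}\right) = 46 \left(-75 + i \sqrt{37}\right) = -3450 + 46 i \sqrt{37} \approx -3450.0 + 279.81 i$)
$M - m = - \frac{26906}{22587} - \left(-3450 + 46 i \sqrt{37}\right) = - \frac{26906}{22587} + \left(3450 - 46 i \sqrt{37}\right) = \frac{77898244}{22587} - 46 i \sqrt{37}$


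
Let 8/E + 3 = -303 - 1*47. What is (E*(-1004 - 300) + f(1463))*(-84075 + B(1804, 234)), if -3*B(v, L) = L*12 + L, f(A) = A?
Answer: -44830926519/353 ≈ -1.2700e+8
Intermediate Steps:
E = -8/353 (E = 8/(-3 + (-303 - 1*47)) = 8/(-3 + (-303 - 47)) = 8/(-3 - 350) = 8/(-353) = 8*(-1/353) = -8/353 ≈ -0.022663)
B(v, L) = -13*L/3 (B(v, L) = -(L*12 + L)/3 = -(12*L + L)/3 = -13*L/3)
(E*(-1004 - 300) + f(1463))*(-84075 + B(1804, 234)) = (-8*(-1004 - 300)/353 + 1463)*(-84075 - 13/3*234) = (-8/353*(-1304) + 1463)*(-84075 - 1014) = (10432/353 + 1463)*(-85089) = (526871/353)*(-85089) = -44830926519/353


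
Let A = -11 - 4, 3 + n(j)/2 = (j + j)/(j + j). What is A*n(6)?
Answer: 60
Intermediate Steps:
n(j) = -4 (n(j) = -6 + 2*((j + j)/(j + j)) = -6 + 2*((2*j)/((2*j))) = -6 + 2*((2*j)*(1/(2*j))) = -6 + 2*1 = -6 + 2 = -4)
A = -15
A*n(6) = -15*(-4) = 60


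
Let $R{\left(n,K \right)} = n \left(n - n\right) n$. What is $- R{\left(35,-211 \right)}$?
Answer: $0$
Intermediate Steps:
$R{\left(n,K \right)} = 0$ ($R{\left(n,K \right)} = n 0 n = 0 n = 0$)
$- R{\left(35,-211 \right)} = \left(-1\right) 0 = 0$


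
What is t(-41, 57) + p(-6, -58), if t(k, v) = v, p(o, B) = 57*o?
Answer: -285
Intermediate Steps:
t(-41, 57) + p(-6, -58) = 57 + 57*(-6) = 57 - 342 = -285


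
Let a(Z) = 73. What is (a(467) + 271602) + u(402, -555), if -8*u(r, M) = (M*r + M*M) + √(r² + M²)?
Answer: 2088485/8 - 3*√52181/8 ≈ 2.6098e+5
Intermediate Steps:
u(r, M) = -M²/8 - √(M² + r²)/8 - M*r/8 (u(r, M) = -((M*r + M*M) + √(r² + M²))/8 = -((M*r + M²) + √(M² + r²))/8 = -((M² + M*r) + √(M² + r²))/8 = -(M² + √(M² + r²) + M*r)/8 = -M²/8 - √(M² + r²)/8 - M*r/8)
(a(467) + 271602) + u(402, -555) = (73 + 271602) + (-⅛*(-555)² - √((-555)² + 402²)/8 - ⅛*(-555)*402) = 271675 + (-⅛*308025 - √(308025 + 161604)/8 + 111555/4) = 271675 + (-308025/8 - 3*√52181/8 + 111555/4) = 271675 + (-84915/8 - 3*√52181/8) = 2088485/8 - 3*√52181/8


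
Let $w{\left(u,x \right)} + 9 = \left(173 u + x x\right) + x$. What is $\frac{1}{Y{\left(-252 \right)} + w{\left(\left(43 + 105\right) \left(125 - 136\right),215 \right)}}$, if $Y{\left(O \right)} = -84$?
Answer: $- \frac{1}{235297} \approx -4.2499 \cdot 10^{-6}$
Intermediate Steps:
$w{\left(u,x \right)} = -9 + x + x^{2} + 173 u$ ($w{\left(u,x \right)} = -9 + \left(\left(173 u + x x\right) + x\right) = -9 + \left(\left(173 u + x^{2}\right) + x\right) = -9 + \left(\left(x^{2} + 173 u\right) + x\right) = -9 + \left(x + x^{2} + 173 u\right) = -9 + x + x^{2} + 173 u$)
$\frac{1}{Y{\left(-252 \right)} + w{\left(\left(43 + 105\right) \left(125 - 136\right),215 \right)}} = \frac{1}{-84 + \left(-9 + 215 + 215^{2} + 173 \left(43 + 105\right) \left(125 - 136\right)\right)} = \frac{1}{-84 + \left(-9 + 215 + 46225 + 173 \cdot 148 \left(-11\right)\right)} = \frac{1}{-84 + \left(-9 + 215 + 46225 + 173 \left(-1628\right)\right)} = \frac{1}{-84 + \left(-9 + 215 + 46225 - 281644\right)} = \frac{1}{-84 - 235213} = \frac{1}{-235297} = - \frac{1}{235297}$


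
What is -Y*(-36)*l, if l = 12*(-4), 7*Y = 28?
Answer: -6912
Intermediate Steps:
Y = 4 (Y = (⅐)*28 = 4)
l = -48
-Y*(-36)*l = -4*(-36)*(-48) = -(-144)*(-48) = -1*6912 = -6912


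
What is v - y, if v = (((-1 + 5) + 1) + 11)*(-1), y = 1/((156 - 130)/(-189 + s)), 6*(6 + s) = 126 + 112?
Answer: -391/39 ≈ -10.026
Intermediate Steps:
s = 101/3 (s = -6 + (126 + 112)/6 = -6 + (⅙)*238 = -6 + 119/3 = 101/3 ≈ 33.667)
y = -233/39 (y = 1/((156 - 130)/(-189 + 101/3)) = 1/(26/(-466/3)) = 1/(26*(-3/466)) = 1/(-39/233) = -233/39 ≈ -5.9744)
v = -16 (v = ((4 + 1) + 11)*(-1) = (5 + 11)*(-1) = 16*(-1) = -16)
v - y = -16 - 1*(-233/39) = -16 + 233/39 = -391/39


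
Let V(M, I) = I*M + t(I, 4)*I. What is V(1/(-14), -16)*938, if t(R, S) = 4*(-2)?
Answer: 121136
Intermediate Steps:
t(R, S) = -8
V(M, I) = -8*I + I*M (V(M, I) = I*M - 8*I = -8*I + I*M)
V(1/(-14), -16)*938 = -16*(-8 + 1/(-14))*938 = -16*(-8 - 1/14)*938 = -16*(-113/14)*938 = (904/7)*938 = 121136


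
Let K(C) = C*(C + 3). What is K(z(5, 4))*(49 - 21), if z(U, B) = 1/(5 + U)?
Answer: 217/25 ≈ 8.6800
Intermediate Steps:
K(C) = C*(3 + C)
K(z(5, 4))*(49 - 21) = ((3 + 1/(5 + 5))/(5 + 5))*(49 - 21) = ((3 + 1/10)/10)*28 = ((3 + ⅒)/10)*28 = ((⅒)*(31/10))*28 = (31/100)*28 = 217/25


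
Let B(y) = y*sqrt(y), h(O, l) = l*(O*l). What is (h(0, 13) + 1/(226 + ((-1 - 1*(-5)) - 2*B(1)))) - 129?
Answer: -29411/228 ≈ -129.00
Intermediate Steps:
h(O, l) = O*l**2
B(y) = y**(3/2)
(h(0, 13) + 1/(226 + ((-1 - 1*(-5)) - 2*B(1)))) - 129 = (0*13**2 + 1/(226 + ((-1 - 1*(-5)) - 2*1**(3/2)))) - 129 = (0*169 + 1/(226 + ((-1 + 5) - 2*1))) - 129 = (0 + 1/(226 + (4 - 2))) - 129 = (0 + 1/(226 + 2)) - 129 = (0 + 1/228) - 129 = 1/228 - 129 = -29411/228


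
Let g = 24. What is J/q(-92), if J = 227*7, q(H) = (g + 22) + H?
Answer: -1589/46 ≈ -34.543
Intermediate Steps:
q(H) = 46 + H (q(H) = (24 + 22) + H = 46 + H)
J = 1589
J/q(-92) = 1589/(46 - 92) = 1589/(-46) = 1589*(-1/46) = -1589/46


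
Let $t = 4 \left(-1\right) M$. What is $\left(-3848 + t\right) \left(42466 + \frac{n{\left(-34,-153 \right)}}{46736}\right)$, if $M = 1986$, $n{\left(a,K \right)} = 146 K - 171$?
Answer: $- \frac{1462700660179}{2921} \approx -5.0075 \cdot 10^{8}$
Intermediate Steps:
$n{\left(a,K \right)} = -171 + 146 K$
$t = -7944$ ($t = 4 \left(-1\right) 1986 = \left(-4\right) 1986 = -7944$)
$\left(-3848 + t\right) \left(42466 + \frac{n{\left(-34,-153 \right)}}{46736}\right) = \left(-3848 - 7944\right) \left(42466 + \frac{-171 + 146 \left(-153\right)}{46736}\right) = - 11792 \left(42466 + \left(-171 - 22338\right) \frac{1}{46736}\right) = - 11792 \left(42466 - \frac{22509}{46736}\right) = \left(-11792\right) \frac{1984668467}{46736} = - \frac{1462700660179}{2921}$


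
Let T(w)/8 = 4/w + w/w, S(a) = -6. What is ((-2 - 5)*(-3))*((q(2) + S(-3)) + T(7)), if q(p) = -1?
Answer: 117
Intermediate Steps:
T(w) = 8 + 32/w (T(w) = 8*(4/w + w/w) = 8*(4/w + 1) = 8*(1 + 4/w) = 8 + 32/w)
((-2 - 5)*(-3))*((q(2) + S(-3)) + T(7)) = ((-2 - 5)*(-3))*((-1 - 6) + (8 + 32/7)) = (-7*(-3))*(-7 + (8 + 32*(1/7))) = 21*(-7 + (8 + 32/7)) = 21*(-7 + 88/7) = 21*(39/7) = 117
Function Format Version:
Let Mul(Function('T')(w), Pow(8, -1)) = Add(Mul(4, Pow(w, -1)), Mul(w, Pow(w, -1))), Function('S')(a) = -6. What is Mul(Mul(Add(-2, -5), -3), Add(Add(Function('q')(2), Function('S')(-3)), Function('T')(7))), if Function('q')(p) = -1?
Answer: 117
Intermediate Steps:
Function('T')(w) = Add(8, Mul(32, Pow(w, -1))) (Function('T')(w) = Mul(8, Add(Mul(4, Pow(w, -1)), Mul(w, Pow(w, -1)))) = Mul(8, Add(Mul(4, Pow(w, -1)), 1)) = Mul(8, Add(1, Mul(4, Pow(w, -1)))) = Add(8, Mul(32, Pow(w, -1))))
Mul(Mul(Add(-2, -5), -3), Add(Add(Function('q')(2), Function('S')(-3)), Function('T')(7))) = Mul(Mul(Add(-2, -5), -3), Add(Add(-1, -6), Add(8, Mul(32, Pow(7, -1))))) = Mul(Mul(-7, -3), Add(-7, Add(8, Mul(32, Rational(1, 7))))) = Mul(21, Add(-7, Add(8, Rational(32, 7)))) = Mul(21, Add(-7, Rational(88, 7))) = Mul(21, Rational(39, 7)) = 117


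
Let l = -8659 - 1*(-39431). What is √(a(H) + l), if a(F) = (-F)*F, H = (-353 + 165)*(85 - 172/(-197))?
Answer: 2*I*√2528431121567/197 ≈ 16143.0*I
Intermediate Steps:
H = -3180396/197 (H = -188*(85 - 172*(-1/197)) = -188*(85 + 172/197) = -188*16917/197 = -3180396/197 ≈ -16144.)
a(F) = -F²
l = 30772 (l = -8659 + 39431 = 30772)
√(a(H) + l) = √(-(-3180396/197)² + 30772) = √(-1*10114918716816/38809 + 30772) = √(-10114918716816/38809 + 30772) = √(-10113724486268/38809) = 2*I*√2528431121567/197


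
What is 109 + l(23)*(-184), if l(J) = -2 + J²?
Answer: -96859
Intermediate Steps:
109 + l(23)*(-184) = 109 + (-2 + 23²)*(-184) = 109 + (-2 + 529)*(-184) = 109 + 527*(-184) = 109 - 96968 = -96859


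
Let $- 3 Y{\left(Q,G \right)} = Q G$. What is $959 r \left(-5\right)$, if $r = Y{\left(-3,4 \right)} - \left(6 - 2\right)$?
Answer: $0$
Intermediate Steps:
$Y{\left(Q,G \right)} = - \frac{G Q}{3}$ ($Y{\left(Q,G \right)} = - \frac{Q G}{3} = - \frac{G Q}{3}$)
$r = 0$ ($r = \left(- \frac{1}{3}\right) 4 \left(-3\right) - \left(6 - 2\right) = 4 - 4 = 0$)
$959 r \left(-5\right) = 959 \cdot 0 \left(-5\right) = 959 \cdot 0 = 0$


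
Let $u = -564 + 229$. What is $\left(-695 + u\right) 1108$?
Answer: $-1141240$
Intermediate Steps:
$u = -335$
$\left(-695 + u\right) 1108 = \left(-695 - 335\right) 1108 = \left(-1030\right) 1108 = -1141240$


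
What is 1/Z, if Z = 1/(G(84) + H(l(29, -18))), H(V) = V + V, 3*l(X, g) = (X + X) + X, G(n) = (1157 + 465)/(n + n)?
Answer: 5683/84 ≈ 67.655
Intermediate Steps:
G(n) = 811/n (G(n) = 1622/((2*n)) = 1622*(1/(2*n)) = 811/n)
l(X, g) = X (l(X, g) = ((X + X) + X)/3 = (2*X + X)/3 = (3*X)/3 = X)
H(V) = 2*V
Z = 84/5683 (Z = 1/(811/84 + 2*29) = 1/(811*(1/84) + 58) = 1/(811/84 + 58) = 1/(5683/84) = 84/5683 ≈ 0.014781)
1/Z = 1/(84/5683) = 5683/84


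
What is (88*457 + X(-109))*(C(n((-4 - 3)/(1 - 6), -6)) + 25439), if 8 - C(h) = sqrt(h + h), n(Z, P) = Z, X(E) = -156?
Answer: 1019406820 - 8012*sqrt(70) ≈ 1.0193e+9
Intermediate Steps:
C(h) = 8 - sqrt(2)*sqrt(h) (C(h) = 8 - sqrt(h + h) = 8 - sqrt(2*h) = 8 - sqrt(2)*sqrt(h))
(88*457 + X(-109))*(C(n((-4 - 3)/(1 - 6), -6)) + 25439) = (88*457 - 156)*((8 - sqrt(2)*sqrt((-4 - 3)/(1 - 6))) + 25439) = (40216 - 156)*((8 - sqrt(2)*sqrt(-7/(-5))) + 25439) = 40060*((8 - sqrt(2)*sqrt(-7*(-1/5))) + 25439) = 40060*((8 - sqrt(2)*sqrt(7/5)) + 25439) = 40060*((8 - sqrt(2)*sqrt(35)/5) + 25439) = 40060*((8 - sqrt(70)/5) + 25439) = 40060*(25447 - sqrt(70)/5) = 1019406820 - 8012*sqrt(70)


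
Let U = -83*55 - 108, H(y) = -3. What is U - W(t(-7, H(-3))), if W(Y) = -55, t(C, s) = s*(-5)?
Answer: -4618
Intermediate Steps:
t(C, s) = -5*s
U = -4673 (U = -4565 - 108 = -4673)
U - W(t(-7, H(-3))) = -4673 - 1*(-55) = -4673 + 55 = -4618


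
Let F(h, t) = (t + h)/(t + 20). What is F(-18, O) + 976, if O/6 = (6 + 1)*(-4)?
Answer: 72317/74 ≈ 977.26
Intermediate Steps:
O = -168 (O = 6*((6 + 1)*(-4)) = 6*(7*(-4)) = 6*(-28) = -168)
F(h, t) = (h + t)/(20 + t)
F(-18, O) + 976 = (-18 - 168)/(20 - 168) + 976 = -186/(-148) + 976 = -1/148*(-186) + 976 = 93/74 + 976 = 72317/74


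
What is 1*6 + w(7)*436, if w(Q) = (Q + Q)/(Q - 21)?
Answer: -430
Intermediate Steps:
w(Q) = 2*Q/(-21 + Q) (w(Q) = (2*Q)/(-21 + Q) = 2*Q/(-21 + Q))
1*6 + w(7)*436 = 1*6 + (2*7/(-21 + 7))*436 = 6 + (2*7/(-14))*436 = 6 + (2*7*(-1/14))*436 = 6 - 1*436 = 6 - 436 = -430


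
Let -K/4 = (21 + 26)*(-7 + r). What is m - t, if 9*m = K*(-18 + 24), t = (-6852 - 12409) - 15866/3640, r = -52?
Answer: 145563739/5460 ≈ 26660.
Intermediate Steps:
K = 11092 (K = -4*(21 + 26)*(-7 - 52) = -188*(-59) = -4*(-2773) = 11092)
t = -35062953/1820 (t = -19261 - 15866*1/3640 = -19261 - 7933/1820 = -35062953/1820 ≈ -19265.)
m = 22184/3 (m = (11092*(-18 + 24))/9 = (11092*6)/9 = (⅑)*66552 = 22184/3 ≈ 7394.7)
m - t = 22184/3 - 1*(-35062953/1820) = 22184/3 + 35062953/1820 = 145563739/5460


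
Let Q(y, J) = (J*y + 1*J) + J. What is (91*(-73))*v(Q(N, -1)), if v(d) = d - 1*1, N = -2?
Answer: 6643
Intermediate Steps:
Q(y, J) = 2*J + J*y (Q(y, J) = (J*y + J) + J = (J + J*y) + J = 2*J + J*y)
v(d) = -1 + d (v(d) = d - 1 = -1 + d)
(91*(-73))*v(Q(N, -1)) = (91*(-73))*(-1 - (2 - 2)) = -6643*(-1 - 1*0) = -6643*(-1 + 0) = -6643*(-1) = 6643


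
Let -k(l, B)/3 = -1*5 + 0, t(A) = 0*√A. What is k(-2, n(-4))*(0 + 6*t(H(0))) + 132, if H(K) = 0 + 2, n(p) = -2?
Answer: 132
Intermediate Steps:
H(K) = 2
t(A) = 0
k(l, B) = 15 (k(l, B) = -3*(-1*5 + 0) = -3*(-5 + 0) = -3*(-5) = 15)
k(-2, n(-4))*(0 + 6*t(H(0))) + 132 = 15*(0 + 6*0) + 132 = 15*(0 + 0) + 132 = 15*0 + 132 = 0 + 132 = 132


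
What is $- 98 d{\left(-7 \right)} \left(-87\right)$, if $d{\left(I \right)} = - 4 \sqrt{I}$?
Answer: $- 34104 i \sqrt{7} \approx - 90231.0 i$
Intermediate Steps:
$- 98 d{\left(-7 \right)} \left(-87\right) = - 98 \left(- 4 \sqrt{-7}\right) \left(-87\right) = - 98 \left(- 4 i \sqrt{7}\right) \left(-87\right) = 392 i \sqrt{7} \left(-87\right) = - 34104 i \sqrt{7}$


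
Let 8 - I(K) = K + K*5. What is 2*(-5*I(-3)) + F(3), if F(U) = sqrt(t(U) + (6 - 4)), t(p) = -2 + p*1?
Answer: -260 + sqrt(3) ≈ -258.27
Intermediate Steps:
t(p) = -2 + p
I(K) = 8 - 6*K (I(K) = 8 - (K + K*5) = 8 - (K + 5*K) = 8 - 6*K)
F(U) = sqrt(U) (F(U) = sqrt((-2 + U) + (6 - 4)) = sqrt((-2 + U) + 2) = sqrt(U))
2*(-5*I(-3)) + F(3) = 2*(-5*(8 - 6*(-3))) + sqrt(3) = 2*(-5*(8 + 18)) + sqrt(3) = 2*(-5*26) + sqrt(3) = 2*(-130) + sqrt(3) = -260 + sqrt(3)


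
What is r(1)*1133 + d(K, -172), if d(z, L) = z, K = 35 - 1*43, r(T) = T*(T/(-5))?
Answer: -1173/5 ≈ -234.60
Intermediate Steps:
r(T) = -T²/5 (r(T) = T*(T*(-⅕)) = T*(-T/5) = -T²/5)
K = -8 (K = 35 - 43 = -8)
r(1)*1133 + d(K, -172) = -⅕*1²*1133 - 8 = -⅕*1*1133 - 8 = -⅕*1133 - 8 = -1133/5 - 8 = -1173/5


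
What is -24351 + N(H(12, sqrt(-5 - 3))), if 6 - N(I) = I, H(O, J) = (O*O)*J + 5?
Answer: -24350 - 288*I*sqrt(2) ≈ -24350.0 - 407.29*I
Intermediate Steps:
H(O, J) = 5 + J*O**2 (H(O, J) = O**2*J + 5 = J*O**2 + 5 = 5 + J*O**2)
N(I) = 6 - I
-24351 + N(H(12, sqrt(-5 - 3))) = -24351 + (6 - (5 + sqrt(-5 - 3)*12**2)) = -24351 + (6 - (5 + sqrt(-8)*144)) = -24351 + (6 - (5 + (2*I*sqrt(2))*144)) = -24351 + (6 - (5 + 288*I*sqrt(2))) = -24351 + (6 + (-5 - 288*I*sqrt(2))) = -24351 + (1 - 288*I*sqrt(2)) = -24350 - 288*I*sqrt(2)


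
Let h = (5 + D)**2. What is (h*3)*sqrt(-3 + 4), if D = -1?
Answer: 48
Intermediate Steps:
h = 16 (h = (5 - 1)**2 = 4**2 = 16)
(h*3)*sqrt(-3 + 4) = (16*3)*sqrt(-3 + 4) = 48*sqrt(1) = 48*1 = 48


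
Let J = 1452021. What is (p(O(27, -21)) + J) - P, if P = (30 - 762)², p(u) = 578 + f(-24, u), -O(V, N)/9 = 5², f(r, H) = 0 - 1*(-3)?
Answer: 916778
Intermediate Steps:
f(r, H) = 3 (f(r, H) = 0 + 3 = 3)
O(V, N) = -225 (O(V, N) = -9*5² = -9*25 = -225)
p(u) = 581 (p(u) = 578 + 3 = 581)
P = 535824 (P = (-732)² = 535824)
(p(O(27, -21)) + J) - P = (581 + 1452021) - 1*535824 = 1452602 - 535824 = 916778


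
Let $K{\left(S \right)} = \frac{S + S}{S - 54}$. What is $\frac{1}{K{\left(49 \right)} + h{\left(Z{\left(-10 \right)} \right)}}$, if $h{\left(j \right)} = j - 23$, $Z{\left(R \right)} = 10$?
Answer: $- \frac{5}{163} \approx -0.030675$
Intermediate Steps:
$h{\left(j \right)} = -23 + j$ ($h{\left(j \right)} = j - 23 = -23 + j$)
$K{\left(S \right)} = \frac{2 S}{-54 + S}$
$\frac{1}{K{\left(49 \right)} + h{\left(Z{\left(-10 \right)} \right)}} = \frac{1}{2 \cdot 49 \frac{1}{-54 + 49} + \left(-23 + 10\right)} = \frac{1}{2 \cdot 49 \frac{1}{-5} - 13} = \frac{1}{2 \cdot 49 \left(- \frac{1}{5}\right) - 13} = \frac{1}{- \frac{98}{5} - 13} = \frac{1}{- \frac{163}{5}} = - \frac{5}{163}$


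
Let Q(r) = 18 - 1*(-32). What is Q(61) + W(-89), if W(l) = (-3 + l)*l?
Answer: 8238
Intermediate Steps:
Q(r) = 50 (Q(r) = 18 + 32 = 50)
W(l) = l*(-3 + l)
Q(61) + W(-89) = 50 - 89*(-3 - 89) = 50 - 89*(-92) = 50 + 8188 = 8238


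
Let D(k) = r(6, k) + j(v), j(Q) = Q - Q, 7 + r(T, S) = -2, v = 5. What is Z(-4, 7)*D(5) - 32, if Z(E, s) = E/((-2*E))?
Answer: -55/2 ≈ -27.500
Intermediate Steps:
r(T, S) = -9 (r(T, S) = -7 - 2 = -9)
j(Q) = 0
Z(E, s) = -1/2 (Z(E, s) = E*(-1/(2*E)) = -1/2)
D(k) = -9 (D(k) = -9 + 0 = -9)
Z(-4, 7)*D(5) - 32 = -1/2*(-9) - 32 = 9/2 - 32 = -55/2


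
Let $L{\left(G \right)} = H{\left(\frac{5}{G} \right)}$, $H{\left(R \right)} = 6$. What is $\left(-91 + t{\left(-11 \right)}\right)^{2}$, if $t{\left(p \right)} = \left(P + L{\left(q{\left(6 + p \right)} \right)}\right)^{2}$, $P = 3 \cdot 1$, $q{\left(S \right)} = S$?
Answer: $100$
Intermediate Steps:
$L{\left(G \right)} = 6$
$P = 3$
$t{\left(p \right)} = 81$ ($t{\left(p \right)} = \left(3 + 6\right)^{2} = 9^{2} = 81$)
$\left(-91 + t{\left(-11 \right)}\right)^{2} = \left(-91 + 81\right)^{2} = \left(-10\right)^{2} = 100$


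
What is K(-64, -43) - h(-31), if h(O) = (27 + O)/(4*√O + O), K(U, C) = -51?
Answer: -2401/47 - 16*I*√31/1457 ≈ -51.085 - 0.061142*I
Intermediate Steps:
h(O) = (27 + O)/(O + 4*√O)
K(-64, -43) - h(-31) = -51 - (27 - 31)/(-31 + 4*√(-31)) = -51 - (-4)/(-31 + 4*(I*√31)) = -51 - (-4)/(-31 + 4*I*√31) = -51 + 4/(-31 + 4*I*√31)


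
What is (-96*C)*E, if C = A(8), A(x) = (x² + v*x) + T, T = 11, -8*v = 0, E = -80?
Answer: 576000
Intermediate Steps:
v = 0 (v = -⅛*0 = 0)
A(x) = 11 + x² (A(x) = (x² + 0*x) + 11 = (x² + 0) + 11 = x² + 11 = 11 + x²)
C = 75 (C = 11 + 8² = 11 + 64 = 75)
(-96*C)*E = -96*75*(-80) = -7200*(-80) = 576000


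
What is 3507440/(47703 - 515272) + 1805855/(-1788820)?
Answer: -1423708127459/167279355716 ≈ -8.5110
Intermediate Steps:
3507440/(47703 - 515272) + 1805855/(-1788820) = 3507440/(-467569) + 1805855*(-1/1788820) = 3507440*(-1/467569) - 361171/357764 = -3507440/467569 - 361171/357764 = -1423708127459/167279355716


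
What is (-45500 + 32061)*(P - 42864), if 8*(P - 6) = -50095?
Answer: 5280976001/8 ≈ 6.6012e+8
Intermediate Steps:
P = -50047/8 (P = 6 + (⅛)*(-50095) = 6 - 50095/8 = -50047/8 ≈ -6255.9)
(-45500 + 32061)*(P - 42864) = (-45500 + 32061)*(-50047/8 - 42864) = -13439*(-392959/8) = 5280976001/8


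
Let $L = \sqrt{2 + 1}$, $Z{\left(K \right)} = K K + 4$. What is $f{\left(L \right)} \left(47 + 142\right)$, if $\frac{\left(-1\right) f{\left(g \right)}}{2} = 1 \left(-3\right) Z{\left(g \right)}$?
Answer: $7938$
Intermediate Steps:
$Z{\left(K \right)} = 4 + K^{2}$ ($Z{\left(K \right)} = K^{2} + 4 = 4 + K^{2}$)
$L = \sqrt{3} \approx 1.732$
$f{\left(g \right)} = 24 + 6 g^{2}$ ($f{\left(g \right)} = - 2 \cdot 1 \left(-3\right) \left(4 + g^{2}\right) = - 2 \left(- 3 \left(4 + g^{2}\right)\right) = - 2 \left(-12 - 3 g^{2}\right) = 24 + 6 g^{2}$)
$f{\left(L \right)} \left(47 + 142\right) = \left(24 + 6 \left(\sqrt{3}\right)^{2}\right) \left(47 + 142\right) = \left(24 + 6 \cdot 3\right) 189 = \left(24 + 18\right) 189 = 42 \cdot 189 = 7938$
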